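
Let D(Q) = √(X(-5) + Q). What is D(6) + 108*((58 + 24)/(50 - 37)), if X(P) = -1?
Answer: 8856/13 + √5 ≈ 683.47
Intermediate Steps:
D(Q) = √(-1 + Q)
D(6) + 108*((58 + 24)/(50 - 37)) = √(-1 + 6) + 108*((58 + 24)/(50 - 37)) = √5 + 108*(82/13) = √5 + 8856/13 = 8856/13 + √5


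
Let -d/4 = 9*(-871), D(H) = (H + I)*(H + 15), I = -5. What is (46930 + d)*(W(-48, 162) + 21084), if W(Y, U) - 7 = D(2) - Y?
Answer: 1650895168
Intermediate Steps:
D(H) = (-5 + H)*(15 + H) (D(H) = (H - 5)*(H + 15) = (-5 + H)*(15 + H))
d = 31356 (d = -36*(-871) = -4*(-7839) = 31356)
W(Y, U) = -44 - Y (W(Y, U) = 7 + ((-75 + 2² + 10*2) - Y) = 7 + ((-75 + 4 + 20) - Y) = 7 + (-51 - Y) = -44 - Y)
(46930 + d)*(W(-48, 162) + 21084) = (46930 + 31356)*((-44 - 1*(-48)) + 21084) = 78286*((-44 + 48) + 21084) = 78286*(4 + 21084) = 78286*21088 = 1650895168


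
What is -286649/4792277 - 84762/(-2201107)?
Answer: -224742137369/10548314450639 ≈ -0.021306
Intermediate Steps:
-286649/4792277 - 84762/(-2201107) = -286649*1/4792277 - 84762*(-1/2201107) = -286649/4792277 + 84762/2201107 = -224742137369/10548314450639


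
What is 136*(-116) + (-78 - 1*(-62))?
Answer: -15792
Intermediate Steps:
136*(-116) + (-78 - 1*(-62)) = -15776 + (-78 + 62) = -15776 - 16 = -15792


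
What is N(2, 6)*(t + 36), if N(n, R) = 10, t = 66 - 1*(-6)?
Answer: 1080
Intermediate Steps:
t = 72 (t = 66 + 6 = 72)
N(2, 6)*(t + 36) = 10*(72 + 36) = 10*108 = 1080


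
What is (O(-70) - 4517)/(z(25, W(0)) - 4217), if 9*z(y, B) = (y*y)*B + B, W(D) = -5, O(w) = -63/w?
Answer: 406449/410830 ≈ 0.98934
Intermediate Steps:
z(y, B) = B/9 + B*y²/9 (z(y, B) = ((y*y)*B + B)/9 = (y²*B + B)/9 = (B*y² + B)/9 = (B + B*y²)/9 = B/9 + B*y²/9)
(O(-70) - 4517)/(z(25, W(0)) - 4217) = (-63/(-70) - 4517)/((⅑)*(-5)*(1 + 25²) - 4217) = (-63*(-1/70) - 4517)/((⅑)*(-5)*(1 + 625) - 4217) = (9/10 - 4517)/((⅑)*(-5)*626 - 4217) = -45161/(10*(-3130/9 - 4217)) = -45161/(10*(-41083/9)) = -45161/10*(-9/41083) = 406449/410830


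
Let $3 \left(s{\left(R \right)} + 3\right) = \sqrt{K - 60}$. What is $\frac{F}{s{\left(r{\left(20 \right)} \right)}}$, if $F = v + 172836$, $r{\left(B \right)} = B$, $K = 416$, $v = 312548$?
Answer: $\frac{13105368}{275} + \frac{2912304 \sqrt{89}}{275} \approx 1.4756 \cdot 10^{5}$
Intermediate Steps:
$F = 485384$ ($F = 312548 + 172836 = 485384$)
$s{\left(R \right)} = -3 + \frac{2 \sqrt{89}}{3}$ ($s{\left(R \right)} = -3 + \frac{\sqrt{416 - 60}}{3} = -3 + \frac{\sqrt{356}}{3} = -3 + \frac{2 \sqrt{89}}{3}$)
$\frac{F}{s{\left(r{\left(20 \right)} \right)}} = \frac{485384}{-3 + \frac{2 \sqrt{89}}{3}}$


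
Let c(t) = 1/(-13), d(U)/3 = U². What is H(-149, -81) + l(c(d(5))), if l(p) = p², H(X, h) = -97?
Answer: -16392/169 ≈ -96.994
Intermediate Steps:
d(U) = 3*U²
c(t) = -1/13
H(-149, -81) + l(c(d(5))) = -97 + (-1/13)² = -97 + 1/169 = -16392/169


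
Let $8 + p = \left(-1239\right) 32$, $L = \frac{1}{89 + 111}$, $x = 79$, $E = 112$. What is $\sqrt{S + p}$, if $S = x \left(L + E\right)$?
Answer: $\frac{i \sqrt{12323042}}{20} \approx 175.52 i$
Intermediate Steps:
$L = \frac{1}{200} \approx 0.005$
$p = -39656$ ($p = -8 - 39648 = -39656$)
$S = \frac{1769679}{200}$ ($S = 79 \left(\frac{1}{200} + 112\right) = 79 \cdot \frac{22401}{200} = \frac{1769679}{200} \approx 8848.4$)
$\sqrt{S + p} = \sqrt{\frac{1769679}{200} - 39656} = \sqrt{- \frac{6161521}{200}} = \frac{i \sqrt{12323042}}{20}$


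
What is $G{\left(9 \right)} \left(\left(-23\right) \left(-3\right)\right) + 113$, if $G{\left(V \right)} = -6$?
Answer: $-301$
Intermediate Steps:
$G{\left(9 \right)} \left(\left(-23\right) \left(-3\right)\right) + 113 = - 6 \left(\left(-23\right) \left(-3\right)\right) + 113 = \left(-6\right) 69 + 113 = -414 + 113 = -301$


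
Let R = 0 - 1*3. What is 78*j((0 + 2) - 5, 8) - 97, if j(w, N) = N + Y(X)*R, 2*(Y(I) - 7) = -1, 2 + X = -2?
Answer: -994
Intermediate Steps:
X = -4 (X = -2 - 2 = -4)
Y(I) = 13/2 (Y(I) = 7 + (1/2)*(-1) = 7 - 1/2 = 13/2)
R = -3 (R = 0 - 3 = -3)
j(w, N) = -39/2 + N (j(w, N) = N + (13/2)*(-3) = N - 39/2 = -39/2 + N)
78*j((0 + 2) - 5, 8) - 97 = 78*(-39/2 + 8) - 97 = 78*(-23/2) - 97 = -897 - 97 = -994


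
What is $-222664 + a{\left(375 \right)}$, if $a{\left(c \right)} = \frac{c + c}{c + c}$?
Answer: $-222663$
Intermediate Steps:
$a{\left(c \right)} = 1$ ($a{\left(c \right)} = \frac{2 c}{2 c} = 2 c \frac{1}{2 c} = 1$)
$-222664 + a{\left(375 \right)} = -222664 + 1 = -222663$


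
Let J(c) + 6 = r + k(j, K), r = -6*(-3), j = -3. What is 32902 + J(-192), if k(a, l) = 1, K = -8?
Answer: 32915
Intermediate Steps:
r = 18
J(c) = 13 (J(c) = -6 + (18 + 1) = -6 + 19 = 13)
32902 + J(-192) = 32902 + 13 = 32915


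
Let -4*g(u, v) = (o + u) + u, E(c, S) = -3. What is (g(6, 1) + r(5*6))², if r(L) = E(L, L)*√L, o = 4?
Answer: 286 + 24*√30 ≈ 417.45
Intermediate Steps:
r(L) = -3*√L
g(u, v) = -1 - u/2 (g(u, v) = -((4 + u) + u)/4 = -(4 + 2*u)/4 = -1 - u/2)
(g(6, 1) + r(5*6))² = ((-1 - ½*6) - 3*√30)² = ((-1 - 3) - 3*√30)² = (-4 - 3*√30)²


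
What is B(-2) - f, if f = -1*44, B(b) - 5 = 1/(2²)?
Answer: 197/4 ≈ 49.250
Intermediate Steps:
B(b) = 21/4 (B(b) = 5 + 1/(2²) = 5 + 1/4 = 5 + ¼ = 21/4)
f = -44
B(-2) - f = 21/4 - 1*(-44) = 21/4 + 44 = 197/4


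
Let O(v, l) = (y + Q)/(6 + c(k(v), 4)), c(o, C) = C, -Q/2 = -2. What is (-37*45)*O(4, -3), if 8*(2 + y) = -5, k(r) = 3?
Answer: -3663/16 ≈ -228.94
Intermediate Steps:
Q = 4 (Q = -2*(-2) = 4)
y = -21/8 (y = -2 + (1/8)*(-5) = -2 - 5/8 = -21/8 ≈ -2.6250)
O(v, l) = 11/80 (O(v, l) = (-21/8 + 4)/(6 + 4) = (11/8)/10 = (11/8)*(1/10) = 11/80)
(-37*45)*O(4, -3) = -37*45*(11/80) = -1665*11/80 = -3663/16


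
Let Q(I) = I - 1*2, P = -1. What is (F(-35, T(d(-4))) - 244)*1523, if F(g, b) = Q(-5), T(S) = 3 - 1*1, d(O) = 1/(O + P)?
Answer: -382273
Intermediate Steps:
d(O) = 1/(-1 + O) (d(O) = 1/(O - 1) = 1/(-1 + O))
Q(I) = -2 + I (Q(I) = I - 2 = -2 + I)
T(S) = 2 (T(S) = 3 - 1 = 2)
F(g, b) = -7 (F(g, b) = -2 - 5 = -7)
(F(-35, T(d(-4))) - 244)*1523 = (-7 - 244)*1523 = -251*1523 = -382273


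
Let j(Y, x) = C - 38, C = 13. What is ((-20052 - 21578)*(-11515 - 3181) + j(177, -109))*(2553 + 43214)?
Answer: 27999996821985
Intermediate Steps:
j(Y, x) = -25 (j(Y, x) = 13 - 38 = -25)
((-20052 - 21578)*(-11515 - 3181) + j(177, -109))*(2553 + 43214) = ((-20052 - 21578)*(-11515 - 3181) - 25)*(2553 + 43214) = (-41630*(-14696) - 25)*45767 = (611794480 - 25)*45767 = 611794455*45767 = 27999996821985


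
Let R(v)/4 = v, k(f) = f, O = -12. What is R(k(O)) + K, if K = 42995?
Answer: 42947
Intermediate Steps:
R(v) = 4*v
R(k(O)) + K = 4*(-12) + 42995 = -48 + 42995 = 42947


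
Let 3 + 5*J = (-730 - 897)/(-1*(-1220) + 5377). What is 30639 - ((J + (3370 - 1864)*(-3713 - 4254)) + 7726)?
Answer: 396519798193/32985 ≈ 1.2021e+7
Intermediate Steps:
J = -21418/32985 (J = -⅗ + ((-730 - 897)/(-1*(-1220) + 5377))/5 = -⅗ + (-1627/(1220 + 5377))/5 = -⅗ + (-1627/6597)/5 = -⅗ + (-1627*1/6597)/5 = -⅗ + (⅕)*(-1627/6597) = -⅗ - 1627/32985 = -21418/32985 ≈ -0.64933)
30639 - ((J + (3370 - 1864)*(-3713 - 4254)) + 7726) = 30639 - ((-21418/32985 + (3370 - 1864)*(-3713 - 4254)) + 7726) = 30639 - ((-21418/32985 + 1506*(-7967)) + 7726) = 30639 - ((-21418/32985 - 11998302) + 7726) = 30639 - (-395764012888/32985 + 7726) = 30639 - 1*(-395509170778/32985) = 30639 + 395509170778/32985 = 396519798193/32985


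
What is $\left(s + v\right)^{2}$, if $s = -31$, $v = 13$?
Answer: $324$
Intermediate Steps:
$\left(s + v\right)^{2} = \left(-31 + 13\right)^{2} = \left(-18\right)^{2} = 324$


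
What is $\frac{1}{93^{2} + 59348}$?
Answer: $\frac{1}{67997} \approx 1.4707 \cdot 10^{-5}$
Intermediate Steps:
$\frac{1}{93^{2} + 59348} = \frac{1}{8649 + 59348} = \frac{1}{67997}$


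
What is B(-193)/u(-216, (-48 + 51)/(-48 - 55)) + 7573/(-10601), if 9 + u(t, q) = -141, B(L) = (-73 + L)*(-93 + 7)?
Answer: -121822213/795075 ≈ -153.22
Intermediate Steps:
B(L) = 6278 - 86*L (B(L) = (-73 + L)*(-86) = 6278 - 86*L)
u(t, q) = -150 (u(t, q) = -9 - 141 = -150)
B(-193)/u(-216, (-48 + 51)/(-48 - 55)) + 7573/(-10601) = (6278 - 86*(-193))/(-150) + 7573/(-10601) = (6278 + 16598)*(-1/150) + 7573*(-1/10601) = 22876*(-1/150) - 7573/10601 = -11438/75 - 7573/10601 = -121822213/795075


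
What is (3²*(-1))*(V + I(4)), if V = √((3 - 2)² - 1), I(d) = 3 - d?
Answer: 9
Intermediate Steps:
V = 0 (V = √(1² - 1) = √(1 - 1) = √0 = 0)
(3²*(-1))*(V + I(4)) = (3²*(-1))*(0 + (3 - 1*4)) = (9*(-1))*(0 + (3 - 4)) = -9*(0 - 1) = -9*(-1) = 9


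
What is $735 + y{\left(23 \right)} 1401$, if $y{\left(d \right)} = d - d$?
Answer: $735$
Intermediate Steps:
$y{\left(d \right)} = 0$
$735 + y{\left(23 \right)} 1401 = 735 + 0 \cdot 1401 = 735 + 0 = 735$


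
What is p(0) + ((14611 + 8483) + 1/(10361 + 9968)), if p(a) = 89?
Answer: 471287208/20329 ≈ 23183.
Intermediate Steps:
p(0) + ((14611 + 8483) + 1/(10361 + 9968)) = 89 + ((14611 + 8483) + 1/(10361 + 9968)) = 89 + (23094 + 1/20329) = 89 + 469477927/20329 = 471287208/20329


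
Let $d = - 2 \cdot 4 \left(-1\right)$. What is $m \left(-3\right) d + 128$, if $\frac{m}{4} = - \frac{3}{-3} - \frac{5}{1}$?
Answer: $512$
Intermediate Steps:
$m = -16$ ($m = 4 \left(- \frac{3}{-3} - \frac{5}{1}\right) = 4 \left(\left(-3\right) \left(- \frac{1}{3}\right) - 5\right) = 4 \left(1 - 5\right) = 4 \left(-4\right) = -16$)
$d = 8$ ($d = - 8 \left(-1\right) = \left(-1\right) \left(-8\right) = 8$)
$m \left(-3\right) d + 128 = \left(-16\right) \left(-3\right) 8 + 128 = 48 \cdot 8 + 128 = 384 + 128 = 512$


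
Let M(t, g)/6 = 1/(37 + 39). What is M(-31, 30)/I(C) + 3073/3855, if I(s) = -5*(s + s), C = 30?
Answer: 2334709/2929800 ≈ 0.79688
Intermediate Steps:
M(t, g) = 3/38 (M(t, g) = 6/(37 + 39) = 6/76 = 6*(1/76) = 3/38)
I(s) = -10*s
M(-31, 30)/I(C) + 3073/3855 = 3/(38*((-10*30))) + 3073/3855 = (3/38)/(-300) + 3073*(1/3855) = (3/38)*(-1/300) + 3073/3855 = -1/3800 + 3073/3855 = 2334709/2929800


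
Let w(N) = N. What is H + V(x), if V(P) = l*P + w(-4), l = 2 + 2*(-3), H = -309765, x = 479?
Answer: -311685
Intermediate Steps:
l = -4 (l = 2 - 6 = -4)
V(P) = -4 - 4*P (V(P) = -4*P - 4 = -4 - 4*P)
H + V(x) = -309765 + (-4 - 4*479) = -309765 + (-4 - 1916) = -309765 - 1920 = -311685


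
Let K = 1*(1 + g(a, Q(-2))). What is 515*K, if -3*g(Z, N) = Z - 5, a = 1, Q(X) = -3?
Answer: 3605/3 ≈ 1201.7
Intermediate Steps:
g(Z, N) = 5/3 - Z/3 (g(Z, N) = -(Z - 5)/3 = -(-5 + Z)/3 = 5/3 - Z/3)
K = 7/3 (K = 1*(1 + (5/3 - ⅓*1)) = 1*(1 + (5/3 - ⅓)) = 1*(1 + 4/3) = 1*(7/3) = 7/3 ≈ 2.3333)
515*K = 515*(7/3) = 3605/3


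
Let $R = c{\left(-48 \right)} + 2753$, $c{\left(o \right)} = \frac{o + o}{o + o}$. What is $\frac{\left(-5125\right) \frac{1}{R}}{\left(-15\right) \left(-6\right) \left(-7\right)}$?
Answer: $\frac{1025}{347004} \approx 0.0029539$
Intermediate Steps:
$c{\left(o \right)} = 1$ ($c{\left(o \right)} = \frac{2 o}{2 o} = 2 o \frac{1}{2 o} = 1$)
$R = 2754$ ($R = 1 + 2753 = 2754$)
$\frac{\left(-5125\right) \frac{1}{R}}{\left(-15\right) \left(-6\right) \left(-7\right)} = \frac{\left(-5125\right) \frac{1}{2754}}{\left(-15\right) \left(-6\right) \left(-7\right)} = \frac{\left(-5125\right) \frac{1}{2754}}{90 \left(-7\right)} = - \frac{5125}{2754 \left(-630\right)} = \left(- \frac{5125}{2754}\right) \left(- \frac{1}{630}\right) = \frac{1025}{347004}$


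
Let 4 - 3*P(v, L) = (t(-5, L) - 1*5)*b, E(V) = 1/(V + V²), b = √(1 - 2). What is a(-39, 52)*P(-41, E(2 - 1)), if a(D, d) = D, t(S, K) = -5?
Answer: -52 - 130*I ≈ -52.0 - 130.0*I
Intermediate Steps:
b = I (b = √(-1) = I ≈ 1.0*I)
P(v, L) = 4/3 + 10*I/3 (P(v, L) = 4/3 - (-5 - 1*5)*I/3 = 4/3 - (-5 - 5)*I/3 = 4/3 - (-10)*I/3 = 4/3 + 10*I/3)
a(-39, 52)*P(-41, E(2 - 1)) = -39*(4/3 + 10*I/3) = -52 - 130*I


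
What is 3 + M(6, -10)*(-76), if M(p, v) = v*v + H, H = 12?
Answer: -8509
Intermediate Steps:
M(p, v) = 12 + v² (M(p, v) = v*v + 12 = v² + 12 = 12 + v²)
3 + M(6, -10)*(-76) = 3 + (12 + (-10)²)*(-76) = 3 + (12 + 100)*(-76) = 3 + 112*(-76) = 3 - 8512 = -8509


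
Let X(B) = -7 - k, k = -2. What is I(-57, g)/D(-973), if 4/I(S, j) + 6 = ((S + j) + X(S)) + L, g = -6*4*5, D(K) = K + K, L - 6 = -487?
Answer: 2/650937 ≈ 3.0725e-6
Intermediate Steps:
L = -481 (L = 6 - 487 = -481)
D(K) = 2*K
X(B) = -5 (X(B) = -7 - 1*(-2) = -7 + 2 = -5)
g = -120 (g = -24*5 = -120)
I(S, j) = 4/(-492 + S + j) (I(S, j) = 4/(-6 + (((S + j) - 5) - 481)) = 4/(-6 + ((-5 + S + j) - 481)) = 4/(-6 + (-486 + S + j)) = 4/(-492 + S + j))
I(-57, g)/D(-973) = (4/(-492 - 57 - 120))/((2*(-973))) = (4/(-669))/(-1946) = (4*(-1/669))*(-1/1946) = -4/669*(-1/1946) = 2/650937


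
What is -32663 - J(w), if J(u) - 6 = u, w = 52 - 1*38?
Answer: -32683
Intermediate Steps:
w = 14 (w = 52 - 38 = 14)
J(u) = 6 + u
-32663 - J(w) = -32663 - (6 + 14) = -32663 - 1*20 = -32663 - 20 = -32683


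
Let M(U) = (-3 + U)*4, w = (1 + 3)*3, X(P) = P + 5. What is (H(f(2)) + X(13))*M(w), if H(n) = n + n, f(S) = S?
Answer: 792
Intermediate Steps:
X(P) = 5 + P
H(n) = 2*n
w = 12 (w = 4*3 = 12)
M(U) = -12 + 4*U
(H(f(2)) + X(13))*M(w) = (2*2 + (5 + 13))*(-12 + 4*12) = (4 + 18)*(-12 + 48) = 22*36 = 792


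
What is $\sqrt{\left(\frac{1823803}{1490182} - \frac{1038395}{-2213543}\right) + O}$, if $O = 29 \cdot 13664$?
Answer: $\frac{5 \sqrt{172461536261790022551848243910}}{3298581934826} \approx 629.49$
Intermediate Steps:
$O = 396256$
$\sqrt{\left(\frac{1823803}{1490182} - \frac{1038395}{-2213543}\right) + O} = \sqrt{\left(\frac{1823803}{1490182} - \frac{1038395}{-2213543}\right) + 396256} = \sqrt{\left(1823803 \cdot \frac{1}{1490182} - - \frac{1038395}{2213543}\right) + 396256} = \sqrt{\left(\frac{1823803}{1490182} + \frac{1038395}{2213543}\right) + 396256} = \sqrt{\frac{5584463901919}{3298581934826} + 396256} = \sqrt{\frac{1307088467630313375}{3298581934826}} = \frac{5 \sqrt{172461536261790022551848243910}}{3298581934826}$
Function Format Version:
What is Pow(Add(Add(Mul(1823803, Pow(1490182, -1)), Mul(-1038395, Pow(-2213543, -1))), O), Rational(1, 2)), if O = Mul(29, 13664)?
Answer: Mul(Rational(5, 3298581934826), Pow(172461536261790022551848243910, Rational(1, 2))) ≈ 629.49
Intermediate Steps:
O = 396256
Pow(Add(Add(Mul(1823803, Pow(1490182, -1)), Mul(-1038395, Pow(-2213543, -1))), O), Rational(1, 2)) = Pow(Add(Add(Mul(1823803, Pow(1490182, -1)), Mul(-1038395, Pow(-2213543, -1))), 396256), Rational(1, 2)) = Pow(Add(Add(Mul(1823803, Rational(1, 1490182)), Mul(-1038395, Rational(-1, 2213543))), 396256), Rational(1, 2)) = Pow(Add(Add(Rational(1823803, 1490182), Rational(1038395, 2213543)), 396256), Rational(1, 2)) = Pow(Add(Rational(5584463901919, 3298581934826), 396256), Rational(1, 2)) = Pow(Rational(1307088467630313375, 3298581934826), Rational(1, 2)) = Mul(Rational(5, 3298581934826), Pow(172461536261790022551848243910, Rational(1, 2)))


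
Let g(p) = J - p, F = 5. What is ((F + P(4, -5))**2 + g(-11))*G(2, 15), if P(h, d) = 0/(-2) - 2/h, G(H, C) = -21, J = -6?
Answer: -2121/4 ≈ -530.25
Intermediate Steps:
P(h, d) = -2/h (P(h, d) = 0*(-1/2) - 2/h = 0 - 2/h = -2/h)
g(p) = -6 - p
((F + P(4, -5))**2 + g(-11))*G(2, 15) = ((5 - 2/4)**2 + (-6 - 1*(-11)))*(-21) = ((5 - 2*1/4)**2 + (-6 + 11))*(-21) = ((5 - 1/2)**2 + 5)*(-21) = ((9/2)**2 + 5)*(-21) = (81/4 + 5)*(-21) = (101/4)*(-21) = -2121/4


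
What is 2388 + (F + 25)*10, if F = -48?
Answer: 2158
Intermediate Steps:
2388 + (F + 25)*10 = 2388 + (-48 + 25)*10 = 2388 - 23*10 = 2388 - 230 = 2158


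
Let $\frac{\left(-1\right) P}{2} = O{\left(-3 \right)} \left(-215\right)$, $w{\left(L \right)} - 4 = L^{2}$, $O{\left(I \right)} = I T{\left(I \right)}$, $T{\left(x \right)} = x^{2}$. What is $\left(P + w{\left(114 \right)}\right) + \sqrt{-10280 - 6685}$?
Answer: $1390 + 3 i \sqrt{1885} \approx 1390.0 + 130.25 i$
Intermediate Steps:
$O{\left(I \right)} = I^{3}$ ($O{\left(I \right)} = I I^{2} = I^{3}$)
$w{\left(L \right)} = 4 + L^{2}$
$P = -11610$ ($P = - 2 \left(-3\right)^{3} \left(-215\right) = - 2 \left(\left(-27\right) \left(-215\right)\right) = \left(-2\right) 5805 = -11610$)
$\left(P + w{\left(114 \right)}\right) + \sqrt{-10280 - 6685} = \left(-11610 + \left(4 + 114^{2}\right)\right) + \sqrt{-10280 - 6685} = \left(-11610 + \left(4 + 12996\right)\right) + \sqrt{-16965} = \left(-11610 + 13000\right) + 3 i \sqrt{1885} = 1390 + 3 i \sqrt{1885}$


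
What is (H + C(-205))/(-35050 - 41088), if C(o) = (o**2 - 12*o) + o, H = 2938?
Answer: -23609/38069 ≈ -0.62016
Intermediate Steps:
C(o) = o**2 - 11*o
(H + C(-205))/(-35050 - 41088) = (2938 - 205*(-11 - 205))/(-35050 - 41088) = (2938 - 205*(-216))/(-76138) = (2938 + 44280)*(-1/76138) = 47218*(-1/76138) = -23609/38069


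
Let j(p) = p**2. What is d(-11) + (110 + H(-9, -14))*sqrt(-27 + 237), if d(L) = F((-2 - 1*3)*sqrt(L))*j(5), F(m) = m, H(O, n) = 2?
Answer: 112*sqrt(210) - 125*I*sqrt(11) ≈ 1623.0 - 414.58*I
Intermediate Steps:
d(L) = -125*sqrt(L) (d(L) = ((-2 - 1*3)*sqrt(L))*5**2 = ((-2 - 3)*sqrt(L))*25 = -5*sqrt(L)*25 = -125*sqrt(L))
d(-11) + (110 + H(-9, -14))*sqrt(-27 + 237) = -125*I*sqrt(11) + (110 + 2)*sqrt(-27 + 237) = -125*I*sqrt(11) + 112*sqrt(210) = 112*sqrt(210) - 125*I*sqrt(11)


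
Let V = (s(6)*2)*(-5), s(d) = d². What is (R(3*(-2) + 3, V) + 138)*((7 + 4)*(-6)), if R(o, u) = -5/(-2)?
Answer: -9273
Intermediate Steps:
V = -360 (V = (6²*2)*(-5) = (36*2)*(-5) = 72*(-5) = -360)
R(o, u) = 5/2 (R(o, u) = -5*(-½) = 5/2)
(R(3*(-2) + 3, V) + 138)*((7 + 4)*(-6)) = (5/2 + 138)*((7 + 4)*(-6)) = 281*(11*(-6))/2 = (281/2)*(-66) = -9273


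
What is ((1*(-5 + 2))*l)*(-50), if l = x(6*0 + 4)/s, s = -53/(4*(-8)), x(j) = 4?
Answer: 19200/53 ≈ 362.26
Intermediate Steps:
s = 53/32 (s = -53/(-32) = -53*(-1/32) = 53/32 ≈ 1.6563)
l = 128/53 (l = 4/(53/32) = 4*(32/53) = 128/53 ≈ 2.4151)
((1*(-5 + 2))*l)*(-50) = ((1*(-5 + 2))*(128/53))*(-50) = ((1*(-3))*(128/53))*(-50) = -3*128/53*(-50) = -384/53*(-50) = 19200/53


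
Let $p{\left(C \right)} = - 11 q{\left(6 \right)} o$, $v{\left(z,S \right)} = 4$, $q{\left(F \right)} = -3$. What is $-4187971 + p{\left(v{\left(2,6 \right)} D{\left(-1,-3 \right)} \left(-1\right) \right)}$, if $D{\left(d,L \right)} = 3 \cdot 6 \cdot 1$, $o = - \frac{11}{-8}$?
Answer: $- \frac{33503405}{8} \approx -4.1879 \cdot 10^{6}$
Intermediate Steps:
$o = \frac{11}{8}$ ($o = \left(-11\right) \left(- \frac{1}{8}\right) = \frac{11}{8} \approx 1.375$)
$D{\left(d,L \right)} = 18$ ($D{\left(d,L \right)} = 18 \cdot 1 = 18$)
$p{\left(C \right)} = \frac{363}{8}$ ($p{\left(C \right)} = \left(-11\right) \left(-3\right) \frac{11}{8} = 33 \cdot \frac{11}{8} = \frac{363}{8}$)
$-4187971 + p{\left(v{\left(2,6 \right)} D{\left(-1,-3 \right)} \left(-1\right) \right)} = -4187971 + \frac{363}{8} = - \frac{33503405}{8}$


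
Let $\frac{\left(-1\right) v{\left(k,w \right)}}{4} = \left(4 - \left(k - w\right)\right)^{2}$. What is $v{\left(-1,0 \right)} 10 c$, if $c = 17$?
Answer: $-17000$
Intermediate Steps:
$v{\left(k,w \right)} = - 4 \left(4 + w - k\right)^{2}$ ($v{\left(k,w \right)} = - 4 \left(4 - \left(k - w\right)\right)^{2} = - 4 \left(4 + w - k\right)^{2}$)
$v{\left(-1,0 \right)} 10 c = - 4 \left(4 + 0 - -1\right)^{2} \cdot 10 \cdot 17 = - 4 \left(4 + 0 + 1\right)^{2} \cdot 10 \cdot 17 = - 4 \cdot 5^{2} \cdot 10 \cdot 17 = \left(-4\right) 25 \cdot 10 \cdot 17 = \left(-100\right) 10 \cdot 17 = \left(-1000\right) 17 = -17000$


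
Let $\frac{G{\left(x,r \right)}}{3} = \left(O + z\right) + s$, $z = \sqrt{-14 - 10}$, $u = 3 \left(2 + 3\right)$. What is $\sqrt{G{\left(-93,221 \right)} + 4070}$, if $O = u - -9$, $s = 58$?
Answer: $\sqrt{4316 + 6 i \sqrt{6}} \approx 65.696 + 0.112 i$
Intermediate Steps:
$u = 15$ ($u = 3 \cdot 5 = 15$)
$O = 24$ ($O = 15 - -9 = 15 + 9 = 24$)
$z = 2 i \sqrt{6}$ ($z = \sqrt{-24} = 2 i \sqrt{6} \approx 4.899 i$)
$G{\left(x,r \right)} = 246 + 6 i \sqrt{6}$ ($G{\left(x,r \right)} = 3 \left(\left(24 + 2 i \sqrt{6}\right) + 58\right) = 3 \left(82 + 2 i \sqrt{6}\right) = 246 + 6 i \sqrt{6}$)
$\sqrt{G{\left(-93,221 \right)} + 4070} = \sqrt{\left(246 + 6 i \sqrt{6}\right) + 4070} = \sqrt{4316 + 6 i \sqrt{6}}$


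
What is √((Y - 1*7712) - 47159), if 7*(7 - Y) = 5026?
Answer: I*√55582 ≈ 235.76*I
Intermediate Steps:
Y = -711 (Y = 7 - ⅐*5026 = 7 - 718 = -711)
√((Y - 1*7712) - 47159) = √((-711 - 1*7712) - 47159) = √((-711 - 7712) - 47159) = √(-8423 - 47159) = √(-55582) = I*√55582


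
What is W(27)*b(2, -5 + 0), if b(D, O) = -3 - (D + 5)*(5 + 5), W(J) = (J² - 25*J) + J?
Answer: -5913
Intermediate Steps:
W(J) = J² - 24*J
b(D, O) = -53 - 10*D (b(D, O) = -3 - (5 + D)*10 = -3 - (50 + 10*D) = -3 + (-50 - 10*D) = -53 - 10*D)
W(27)*b(2, -5 + 0) = (27*(-24 + 27))*(-53 - 10*2) = (27*3)*(-53 - 20) = 81*(-73) = -5913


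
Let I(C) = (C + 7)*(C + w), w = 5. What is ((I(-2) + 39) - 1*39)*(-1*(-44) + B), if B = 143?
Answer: 2805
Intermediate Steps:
I(C) = (5 + C)*(7 + C) (I(C) = (C + 7)*(C + 5) = (7 + C)*(5 + C) = (5 + C)*(7 + C))
((I(-2) + 39) - 1*39)*(-1*(-44) + B) = (((35 + (-2)**2 + 12*(-2)) + 39) - 1*39)*(-1*(-44) + 143) = (((35 + 4 - 24) + 39) - 39)*(44 + 143) = ((15 + 39) - 39)*187 = (54 - 39)*187 = 15*187 = 2805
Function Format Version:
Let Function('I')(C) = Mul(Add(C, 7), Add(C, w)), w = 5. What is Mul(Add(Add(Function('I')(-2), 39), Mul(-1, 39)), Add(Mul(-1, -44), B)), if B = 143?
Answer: 2805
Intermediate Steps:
Function('I')(C) = Mul(Add(5, C), Add(7, C)) (Function('I')(C) = Mul(Add(C, 7), Add(C, 5)) = Mul(Add(7, C), Add(5, C)) = Mul(Add(5, C), Add(7, C)))
Mul(Add(Add(Function('I')(-2), 39), Mul(-1, 39)), Add(Mul(-1, -44), B)) = Mul(Add(Add(Add(35, Pow(-2, 2), Mul(12, -2)), 39), Mul(-1, 39)), Add(Mul(-1, -44), 143)) = Mul(Add(Add(Add(35, 4, -24), 39), -39), Add(44, 143)) = Mul(Add(Add(15, 39), -39), 187) = Mul(Add(54, -39), 187) = Mul(15, 187) = 2805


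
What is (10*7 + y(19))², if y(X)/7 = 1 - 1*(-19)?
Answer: 44100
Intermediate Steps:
y(X) = 140 (y(X) = 7*(1 - 1*(-19)) = 7*(1 + 19) = 7*20 = 140)
(10*7 + y(19))² = (10*7 + 140)² = (70 + 140)² = 210² = 44100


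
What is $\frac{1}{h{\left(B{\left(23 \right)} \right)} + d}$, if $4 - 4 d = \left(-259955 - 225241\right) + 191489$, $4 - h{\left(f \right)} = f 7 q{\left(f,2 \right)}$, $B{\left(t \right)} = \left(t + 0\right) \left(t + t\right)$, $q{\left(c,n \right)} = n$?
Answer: $\frac{4}{234479} \approx 1.7059 \cdot 10^{-5}$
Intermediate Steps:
$B{\left(t \right)} = 2 t^{2}$ ($B{\left(t \right)} = t 2 t = 2 t^{2}$)
$h{\left(f \right)} = 4 - 14 f$ ($h{\left(f \right)} = 4 - f 7 \cdot 2 = 4 - 7 f 2 = 4 - 14 f$)
$d = \frac{293711}{4}$ ($d = 1 - \frac{\left(-259955 - 225241\right) + 191489}{4} = 1 - \frac{-485196 + 191489}{4} = 1 - - \frac{293707}{4} = 1 + \frac{293707}{4} = \frac{293711}{4} \approx 73428.0$)
$\frac{1}{h{\left(B{\left(23 \right)} \right)} + d} = \frac{1}{\left(4 - 14 \cdot 2 \cdot 23^{2}\right) + \frac{293711}{4}} = \frac{1}{\left(4 - 14 \cdot 2 \cdot 529\right) + \frac{293711}{4}} = \frac{1}{\left(4 - 14812\right) + \frac{293711}{4}} = \frac{1}{-14808 + \frac{293711}{4}} = \frac{1}{\frac{234479}{4}} = \frac{4}{234479}$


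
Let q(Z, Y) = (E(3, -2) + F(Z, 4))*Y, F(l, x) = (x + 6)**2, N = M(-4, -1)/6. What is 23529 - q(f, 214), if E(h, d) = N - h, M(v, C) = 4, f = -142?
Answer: 7885/3 ≈ 2628.3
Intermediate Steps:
N = 2/3 (N = 4/6 = 4*(1/6) = 2/3 ≈ 0.66667)
F(l, x) = (6 + x)**2
E(h, d) = 2/3 - h
q(Z, Y) = 293*Y/3 (q(Z, Y) = ((2/3 - 1*3) + (6 + 4)**2)*Y = ((2/3 - 3) + 10**2)*Y = (-7/3 + 100)*Y = 293*Y/3)
23529 - q(f, 214) = 23529 - 293*214/3 = 23529 - 1*62702/3 = 23529 - 62702/3 = 7885/3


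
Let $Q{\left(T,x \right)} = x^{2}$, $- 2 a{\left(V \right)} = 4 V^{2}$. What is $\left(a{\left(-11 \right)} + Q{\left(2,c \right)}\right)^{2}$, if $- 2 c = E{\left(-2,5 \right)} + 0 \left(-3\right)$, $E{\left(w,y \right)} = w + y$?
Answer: $\frac{919681}{16} \approx 57480.0$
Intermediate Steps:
$a{\left(V \right)} = - 2 V^{2}$ ($a{\left(V \right)} = - \frac{4 V^{2}}{2} = - 2 V^{2}$)
$c = - \frac{3}{2}$ ($c = - \frac{\left(-2 + 5\right) + 0 \left(-3\right)}{2} = - \frac{3 + 0}{2} = \left(- \frac{1}{2}\right) 3 = - \frac{3}{2} \approx -1.5$)
$\left(a{\left(-11 \right)} + Q{\left(2,c \right)}\right)^{2} = \left(- 2 \left(-11\right)^{2} + \left(- \frac{3}{2}\right)^{2}\right)^{2} = \left(\left(-2\right) 121 + \frac{9}{4}\right)^{2} = \left(-242 + \frac{9}{4}\right)^{2} = \left(- \frac{959}{4}\right)^{2} = \frac{919681}{16}$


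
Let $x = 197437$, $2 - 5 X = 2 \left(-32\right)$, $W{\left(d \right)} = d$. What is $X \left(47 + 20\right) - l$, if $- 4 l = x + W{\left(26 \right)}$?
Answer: $\frac{1005003}{20} \approx 50250.0$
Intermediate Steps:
$X = \frac{66}{5}$ ($X = \frac{2}{5} - \frac{2 \left(-32\right)}{5} = \frac{2}{5} - - \frac{64}{5} = \frac{2}{5} + \frac{64}{5} = \frac{66}{5} \approx 13.2$)
$l = - \frac{197463}{4}$ ($l = - \frac{197437 + 26}{4} = \left(- \frac{1}{4}\right) 197463 = - \frac{197463}{4} \approx -49366.0$)
$X \left(47 + 20\right) - l = \frac{66 \left(47 + 20\right)}{5} - - \frac{197463}{4} = \frac{66}{5} \cdot 67 + \frac{197463}{4} = \frac{4422}{5} + \frac{197463}{4} = \frac{1005003}{20}$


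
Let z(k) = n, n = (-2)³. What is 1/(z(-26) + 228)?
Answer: 1/220 ≈ 0.0045455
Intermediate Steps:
n = -8
z(k) = -8
1/(z(-26) + 228) = 1/(-8 + 228) = 1/220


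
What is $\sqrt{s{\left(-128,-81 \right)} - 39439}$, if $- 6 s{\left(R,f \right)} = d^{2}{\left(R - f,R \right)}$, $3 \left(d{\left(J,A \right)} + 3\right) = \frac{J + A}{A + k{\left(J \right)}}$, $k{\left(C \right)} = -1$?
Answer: $\frac{i \sqrt{53162114613}}{1161} \approx 198.6 i$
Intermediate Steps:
$d{\left(J,A \right)} = -3 + \frac{A + J}{3 \left(-1 + A\right)}$ ($d{\left(J,A \right)} = -3 + \frac{\left(J + A\right) \frac{1}{A - 1}}{3} = -3 + \frac{\left(A + J\right) \frac{1}{-1 + A}}{3} = -3 + \frac{\frac{1}{-1 + A} \left(A + J\right)}{3} = -3 + \frac{A + J}{3 \left(-1 + A\right)}$)
$s{\left(R,f \right)} = - \frac{\left(9 - f - 7 R\right)^{2}}{54 \left(-1 + R\right)^{2}}$ ($s{\left(R,f \right)} = - \frac{\left(\frac{9 + \left(R - f\right) - 8 R}{3 \left(-1 + R\right)}\right)^{2}}{6} = - \frac{\left(\frac{9 - f - 7 R}{3 \left(-1 + R\right)}\right)^{2}}{6} = - \frac{\frac{1}{9} \frac{1}{\left(-1 + R\right)^{2}} \left(9 - f - 7 R\right)^{2}}{6} = - \frac{\left(9 - f - 7 R\right)^{2}}{54 \left(-1 + R\right)^{2}}$)
$\sqrt{s{\left(-128,-81 \right)} - 39439} = \sqrt{- \frac{\left(-9 - 81 + 7 \left(-128\right)\right)^{2}}{54 \left(-1 - 128\right)^{2}} - 39439} = \sqrt{- \frac{\left(-9 - 81 - 896\right)^{2}}{54 \cdot 16641} - 39439} = \sqrt{\left(- \frac{1}{54}\right) \frac{1}{16641} \left(-986\right)^{2} - 39439} = \sqrt{\left(- \frac{1}{54}\right) \frac{1}{16641} \cdot 972196 - 39439} = \sqrt{- \frac{486098}{449307} - 39439} = \sqrt{- \frac{17720704871}{449307}} = \frac{i \sqrt{53162114613}}{1161}$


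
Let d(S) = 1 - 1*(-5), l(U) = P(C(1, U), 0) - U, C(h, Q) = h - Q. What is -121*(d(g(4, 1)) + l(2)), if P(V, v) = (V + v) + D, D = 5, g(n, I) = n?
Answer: -968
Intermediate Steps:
P(V, v) = 5 + V + v (P(V, v) = (V + v) + 5 = 5 + V + v)
l(U) = 6 - 2*U (l(U) = (5 + (1 - U) + 0) - U = (6 - U) - U = 6 - 2*U)
d(S) = 6 (d(S) = 1 + 5 = 6)
-121*(d(g(4, 1)) + l(2)) = -121*(6 + (6 - 2*2)) = -121*(6 + (6 - 4)) = -121*(6 + 2) = -121*8 = -968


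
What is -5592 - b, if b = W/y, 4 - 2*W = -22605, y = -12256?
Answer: -137048495/24512 ≈ -5591.1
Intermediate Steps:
W = 22609/2 (W = 2 - ½*(-22605) = 2 + 22605/2 = 22609/2 ≈ 11305.)
b = -22609/24512 (b = (22609/2)/(-12256) = (22609/2)*(-1/12256) = -22609/24512 ≈ -0.92236)
-5592 - b = -5592 - 1*(-22609/24512) = -5592 + 22609/24512 = -137048495/24512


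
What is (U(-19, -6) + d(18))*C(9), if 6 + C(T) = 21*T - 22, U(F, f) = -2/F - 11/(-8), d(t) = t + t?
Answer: 917217/152 ≈ 6034.3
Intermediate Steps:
d(t) = 2*t
U(F, f) = 11/8 - 2/F (U(F, f) = -2/F - 11*(-1/8) = -2/F + 11/8 = 11/8 - 2/F)
C(T) = -28 + 21*T (C(T) = -6 + (21*T - 22) = -6 + (-22 + 21*T) = -28 + 21*T)
(U(-19, -6) + d(18))*C(9) = ((11/8 - 2/(-19)) + 2*18)*(-28 + 21*9) = ((11/8 - 2*(-1/19)) + 36)*(-28 + 189) = ((11/8 + 2/19) + 36)*161 = (225/152 + 36)*161 = (5697/152)*161 = 917217/152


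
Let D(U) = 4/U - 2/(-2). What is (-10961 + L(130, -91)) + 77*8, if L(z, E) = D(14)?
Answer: -72406/7 ≈ -10344.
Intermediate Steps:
D(U) = 1 + 4/U (D(U) = 4/U - 2*(-½) = 4/U + 1 = 1 + 4/U)
L(z, E) = 9/7 (L(z, E) = (4 + 14)/14 = (1/14)*18 = 9/7)
(-10961 + L(130, -91)) + 77*8 = (-10961 + 9/7) + 77*8 = -76718/7 + 616 = -72406/7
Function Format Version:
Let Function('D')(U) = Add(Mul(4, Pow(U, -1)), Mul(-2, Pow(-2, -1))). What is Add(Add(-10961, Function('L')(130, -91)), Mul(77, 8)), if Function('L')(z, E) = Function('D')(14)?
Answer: Rational(-72406, 7) ≈ -10344.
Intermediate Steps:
Function('D')(U) = Add(1, Mul(4, Pow(U, -1))) (Function('D')(U) = Add(Mul(4, Pow(U, -1)), Mul(-2, Rational(-1, 2))) = Add(Mul(4, Pow(U, -1)), 1) = Add(1, Mul(4, Pow(U, -1))))
Function('L')(z, E) = Rational(9, 7) (Function('L')(z, E) = Mul(Pow(14, -1), Add(4, 14)) = Mul(Rational(1, 14), 18) = Rational(9, 7))
Add(Add(-10961, Function('L')(130, -91)), Mul(77, 8)) = Add(Add(-10961, Rational(9, 7)), Mul(77, 8)) = Add(Rational(-76718, 7), 616) = Rational(-72406, 7)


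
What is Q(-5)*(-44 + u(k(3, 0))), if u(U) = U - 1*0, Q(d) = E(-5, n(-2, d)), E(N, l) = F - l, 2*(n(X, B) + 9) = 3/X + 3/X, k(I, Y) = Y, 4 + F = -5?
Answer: -66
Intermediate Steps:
F = -9 (F = -4 - 5 = -9)
n(X, B) = -9 + 3/X (n(X, B) = -9 + (3/X + 3/X)/2 = -9 + (6/X)/2 = -9 + 3/X)
E(N, l) = -9 - l
Q(d) = 3/2 (Q(d) = -9 - (-9 + 3/(-2)) = -9 - (-9 + 3*(-½)) = -9 - (-9 - 3/2) = -9 - 1*(-21/2) = -9 + 21/2 = 3/2)
u(U) = U (u(U) = U + 0 = U)
Q(-5)*(-44 + u(k(3, 0))) = 3*(-44 + 0)/2 = (3/2)*(-44) = -66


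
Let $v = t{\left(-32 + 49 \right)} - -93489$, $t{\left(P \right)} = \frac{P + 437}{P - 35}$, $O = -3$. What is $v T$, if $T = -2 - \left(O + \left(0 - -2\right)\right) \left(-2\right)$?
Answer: $- \frac{3364696}{9} \approx -3.7386 \cdot 10^{5}$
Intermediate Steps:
$t{\left(P \right)} = \frac{437 + P}{-35 + P}$
$v = \frac{841174}{9}$ ($v = \frac{437 + \left(-32 + 49\right)}{-35 + \left(-32 + 49\right)} - -93489 = \frac{437 + 17}{-35 + 17} + 93489 = \frac{1}{-18} \cdot 454 + 93489 = \left(- \frac{1}{18}\right) 454 + 93489 = - \frac{227}{9} + 93489 = \frac{841174}{9} \approx 93464.0$)
$T = -4$ ($T = -2 - \left(-3 + \left(0 - -2\right)\right) \left(-2\right) = -2 - \left(-3 + \left(0 + 2\right)\right) \left(-2\right) = -2 - \left(-3 + 2\right) \left(-2\right) = -2 - \left(-1\right) \left(-2\right) = -2 - 2 = -4$)
$v T = \frac{841174}{9} \left(-4\right) = - \frac{3364696}{9}$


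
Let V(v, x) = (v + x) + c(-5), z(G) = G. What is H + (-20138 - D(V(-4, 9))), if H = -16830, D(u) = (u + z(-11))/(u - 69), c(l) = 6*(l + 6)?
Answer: -36968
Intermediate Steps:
c(l) = 36 + 6*l (c(l) = 6*(6 + l) = 36 + 6*l)
V(v, x) = 6 + v + x (V(v, x) = (v + x) + (36 + 6*(-5)) = (v + x) + (36 - 30) = (v + x) + 6 = 6 + v + x)
D(u) = (-11 + u)/(-69 + u) (D(u) = (u - 11)/(u - 69) = (-11 + u)/(-69 + u))
H + (-20138 - D(V(-4, 9))) = -16830 + (-20138 - (-11 + (6 - 4 + 9))/(-69 + (6 - 4 + 9))) = -16830 + (-20138 - (-11 + 11)/(-69 + 11)) = -16830 + (-20138 - 0/(-58)) = -16830 + (-20138 - (-1)*0/58) = -16830 + (-20138 - 1*0) = -16830 + (-20138 + 0) = -16830 - 20138 = -36968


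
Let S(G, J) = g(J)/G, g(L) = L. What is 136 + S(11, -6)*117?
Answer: 794/11 ≈ 72.182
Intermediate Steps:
S(G, J) = J/G
136 + S(11, -6)*117 = 136 - 6/11*117 = 136 - 702/11 = 794/11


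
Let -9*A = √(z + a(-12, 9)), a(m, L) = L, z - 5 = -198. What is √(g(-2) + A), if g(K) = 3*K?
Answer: √(-54 - 2*I*√46)/3 ≈ 0.30529 - 2.4684*I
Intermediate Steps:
z = -193 (z = 5 - 198 = -193)
A = -2*I*√46/9 (A = -√(-193 + 9)/9 = -2*I*√46/9 ≈ -1.5072*I)
√(g(-2) + A) = √(3*(-2) - 2*I*√46/9) = √(-6 - 2*I*√46/9)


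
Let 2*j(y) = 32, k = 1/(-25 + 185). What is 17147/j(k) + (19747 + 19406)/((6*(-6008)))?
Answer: 6432173/6008 ≈ 1070.6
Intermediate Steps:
k = 1/160 ≈ 0.0062500
j(y) = 16 (j(y) = (1/2)*32 = 16)
17147/j(k) + (19747 + 19406)/((6*(-6008))) = 17147/16 + (19747 + 19406)/((6*(-6008))) = 17147*(1/16) + 39153/(-36048) = 17147/16 + 39153*(-1/36048) = 17147/16 - 13051/12016 = 6432173/6008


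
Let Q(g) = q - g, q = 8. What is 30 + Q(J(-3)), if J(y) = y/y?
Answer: 37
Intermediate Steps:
J(y) = 1
Q(g) = 8 - g
30 + Q(J(-3)) = 30 + (8 - 1*1) = 30 + (8 - 1) = 30 + 7 = 37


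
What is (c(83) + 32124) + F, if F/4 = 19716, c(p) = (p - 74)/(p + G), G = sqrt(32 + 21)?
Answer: 758714715/6836 - 9*sqrt(53)/6836 ≈ 1.1099e+5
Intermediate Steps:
G = sqrt(53) ≈ 7.2801
c(p) = (-74 + p)/(p + sqrt(53)) (c(p) = (p - 74)/(p + sqrt(53)) = (-74 + p)/(p + sqrt(53)))
F = 78864 (F = 4*19716 = 78864)
(c(83) + 32124) + F = ((-74 + 83)/(83 + sqrt(53)) + 32124) + 78864 = (9/(83 + sqrt(53)) + 32124) + 78864 = (32124 + 9/(83 + sqrt(53))) + 78864 = 110988 + 9/(83 + sqrt(53))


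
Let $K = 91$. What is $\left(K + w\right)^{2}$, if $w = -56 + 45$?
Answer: $6400$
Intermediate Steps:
$w = -11$
$\left(K + w\right)^{2} = \left(91 - 11\right)^{2} = 80^{2} = 6400$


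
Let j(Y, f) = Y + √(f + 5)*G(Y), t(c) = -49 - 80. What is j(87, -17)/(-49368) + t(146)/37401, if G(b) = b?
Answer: -1069151/205156952 - 29*I*√3/8228 ≈ -0.0052114 - 0.0061047*I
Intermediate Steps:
t(c) = -129
j(Y, f) = Y + Y*√(5 + f) (j(Y, f) = Y + √(f + 5)*Y = Y + √(5 + f)*Y = Y + Y*√(5 + f))
j(87, -17)/(-49368) + t(146)/37401 = (87*(1 + √(5 - 17)))/(-49368) - 129/37401 = (87*(1 + √(-12)))*(-1/49368) - 129*1/37401 = (87*(1 + 2*I*√3))*(-1/49368) - 43/12467 = (87 + 174*I*√3)*(-1/49368) - 43/12467 = (-29/16456 - 29*I*√3/8228) - 43/12467 = -1069151/205156952 - 29*I*√3/8228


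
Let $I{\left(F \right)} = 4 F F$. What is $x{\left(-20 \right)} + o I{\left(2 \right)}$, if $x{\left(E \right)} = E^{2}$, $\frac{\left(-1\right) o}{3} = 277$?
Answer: $-12896$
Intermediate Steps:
$o = -831$ ($o = \left(-3\right) 277 = -831$)
$I{\left(F \right)} = 4 F^{2}$
$x{\left(-20 \right)} + o I{\left(2 \right)} = \left(-20\right)^{2} - 831 \cdot 4 \cdot 2^{2} = 400 - 831 \cdot 4 \cdot 4 = 400 - 13296 = -12896$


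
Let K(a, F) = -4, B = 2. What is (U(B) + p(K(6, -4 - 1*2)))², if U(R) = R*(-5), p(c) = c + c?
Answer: 324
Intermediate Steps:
p(c) = 2*c
U(R) = -5*R
(U(B) + p(K(6, -4 - 1*2)))² = (-5*2 + 2*(-4))² = (-10 - 8)² = (-18)² = 324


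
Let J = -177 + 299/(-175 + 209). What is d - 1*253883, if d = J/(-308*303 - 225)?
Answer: -807517020359/3180666 ≈ -2.5388e+5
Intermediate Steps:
J = -5719/34 (J = -177 + 299/34 = -5719/34 ≈ -168.21)
d = 5719/3180666 (d = -5719/(34*(-308*303 - 225)) = -5719/(34*(-93324 - 225)) = -5719/34/(-93549) = -5719/34*(-1/93549) = 5719/3180666 ≈ 0.0017981)
d - 1*253883 = 5719/3180666 - 1*253883 = 5719/3180666 - 253883 = -807517020359/3180666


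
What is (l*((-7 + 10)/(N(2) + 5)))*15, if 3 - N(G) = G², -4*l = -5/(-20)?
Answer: -45/64 ≈ -0.70313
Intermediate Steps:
l = -1/16 (l = -(-5)/(4*(-20)) = -(-5)*(-1)/(4*20) = -¼*¼ = -1/16 ≈ -0.062500)
N(G) = 3 - G²
(l*((-7 + 10)/(N(2) + 5)))*15 = -(-7 + 10)/(16*((3 - 1*2²) + 5))*15 = -3/(16*((3 - 1*4) + 5))*15 = -3/(16*((3 - 4) + 5))*15 = -3/(16*(-1 + 5))*15 = -3/(16*4)*15 = -1/16*¾*15 = -3/64*15 = -45/64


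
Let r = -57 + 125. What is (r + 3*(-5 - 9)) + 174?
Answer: 200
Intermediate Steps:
r = 68
(r + 3*(-5 - 9)) + 174 = (68 + 3*(-5 - 9)) + 174 = (68 + 3*(-14)) + 174 = (68 - 42) + 174 = 26 + 174 = 200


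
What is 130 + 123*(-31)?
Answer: -3683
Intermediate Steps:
130 + 123*(-31) = 130 - 3813 = -3683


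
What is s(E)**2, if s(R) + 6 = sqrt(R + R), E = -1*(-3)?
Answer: (6 - sqrt(6))**2 ≈ 12.606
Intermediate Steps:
E = 3
s(R) = -6 + sqrt(2)*sqrt(R) (s(R) = -6 + sqrt(R + R) = -6 + sqrt(2*R) = -6 + sqrt(2)*sqrt(R))
s(E)**2 = (-6 + sqrt(2)*sqrt(3))**2 = (-6 + sqrt(6))**2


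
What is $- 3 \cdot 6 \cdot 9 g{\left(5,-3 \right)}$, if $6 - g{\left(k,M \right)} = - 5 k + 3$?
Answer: $-4536$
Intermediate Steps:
$g{\left(k,M \right)} = 3 + 5 k$ ($g{\left(k,M \right)} = 6 - \left(- 5 k + 3\right) = 6 - \left(3 - 5 k\right) = 6 + \left(-3 + 5 k\right) = 3 + 5 k$)
$- 3 \cdot 6 \cdot 9 g{\left(5,-3 \right)} = - 3 \cdot 6 \cdot 9 \left(3 + 5 \cdot 5\right) = \left(-3\right) 54 \left(3 + 25\right) = \left(-162\right) 28 = -4536$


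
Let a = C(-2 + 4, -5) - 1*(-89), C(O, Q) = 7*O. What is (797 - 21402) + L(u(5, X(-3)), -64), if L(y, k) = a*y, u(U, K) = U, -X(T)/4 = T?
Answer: -20090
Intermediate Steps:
X(T) = -4*T
a = 103 (a = 7*(-2 + 4) - 1*(-89) = 7*2 + 89 = 14 + 89 = 103)
L(y, k) = 103*y
(797 - 21402) + L(u(5, X(-3)), -64) = (797 - 21402) + 103*5 = -20605 + 515 = -20090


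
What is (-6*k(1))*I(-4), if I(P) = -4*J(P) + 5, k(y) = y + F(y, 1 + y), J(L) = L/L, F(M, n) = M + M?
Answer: -18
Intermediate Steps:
F(M, n) = 2*M
J(L) = 1
k(y) = 3*y (k(y) = y + 2*y = 3*y)
I(P) = 1 (I(P) = -4*1 + 5 = -4 + 5 = 1)
(-6*k(1))*I(-4) = -18*1 = -18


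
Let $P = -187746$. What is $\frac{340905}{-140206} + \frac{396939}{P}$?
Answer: $- \frac{9971398297}{2193592973} \approx -4.5457$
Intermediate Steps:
$\frac{340905}{-140206} + \frac{396939}{P} = \frac{340905}{-140206} + \frac{396939}{-187746} = 340905 \left(- \frac{1}{140206}\right) + 396939 \left(- \frac{1}{187746}\right) = - \frac{340905}{140206} - \frac{132313}{62582} = - \frac{9971398297}{2193592973}$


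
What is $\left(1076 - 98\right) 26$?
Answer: $25428$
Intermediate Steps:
$\left(1076 - 98\right) 26 = 978 \cdot 26 = 25428$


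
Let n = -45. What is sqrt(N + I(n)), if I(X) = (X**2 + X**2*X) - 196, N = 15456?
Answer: 4*I*sqrt(4615) ≈ 271.74*I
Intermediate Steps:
I(X) = -196 + X**2 + X**3 (I(X) = (X**2 + X**3) - 196 = -196 + X**2 + X**3)
sqrt(N + I(n)) = sqrt(15456 + (-196 + (-45)**2 + (-45)**3)) = sqrt(15456 + (-196 + 2025 - 91125)) = sqrt(15456 - 89296) = sqrt(-73840) = 4*I*sqrt(4615)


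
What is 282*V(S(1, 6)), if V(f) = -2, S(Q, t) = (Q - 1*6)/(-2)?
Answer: -564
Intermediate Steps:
S(Q, t) = 3 - Q/2 (S(Q, t) = (Q - 6)*(-½) = (-6 + Q)*(-½) = 3 - Q/2)
282*V(S(1, 6)) = 282*(-2) = -564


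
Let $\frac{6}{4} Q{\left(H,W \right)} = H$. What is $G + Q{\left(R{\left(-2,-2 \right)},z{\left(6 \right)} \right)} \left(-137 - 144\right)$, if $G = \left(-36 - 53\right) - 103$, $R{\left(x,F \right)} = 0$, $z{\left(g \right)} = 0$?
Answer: $-192$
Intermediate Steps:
$Q{\left(H,W \right)} = \frac{2 H}{3}$
$G = -192$ ($G = -89 - 103 = -192$)
$G + Q{\left(R{\left(-2,-2 \right)},z{\left(6 \right)} \right)} \left(-137 - 144\right) = -192 + \frac{2}{3} \cdot 0 \left(-137 - 144\right) = -192 + 0 \left(-137 - 144\right) = -192 + 0 \left(-281\right) = -192 + 0 = -192$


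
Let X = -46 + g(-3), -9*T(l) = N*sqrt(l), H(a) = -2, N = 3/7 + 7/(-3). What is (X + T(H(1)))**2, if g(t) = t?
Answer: 85762921/35721 - 560*I*sqrt(2)/27 ≈ 2400.9 - 29.332*I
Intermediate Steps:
N = -40/21 (N = 3*(1/7) + 7*(-1/3) = 3/7 - 7/3 = -40/21 ≈ -1.9048)
T(l) = 40*sqrt(l)/189 (T(l) = -(-40)*sqrt(l)/189 = 40*sqrt(l)/189)
X = -49 (X = -46 - 3 = -49)
(X + T(H(1)))**2 = (-49 + 40*sqrt(-2)/189)**2 = (-49 + 40*(I*sqrt(2))/189)**2 = (-49 + 40*I*sqrt(2)/189)**2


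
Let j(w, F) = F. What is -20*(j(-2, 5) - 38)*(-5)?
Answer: -3300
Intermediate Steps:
-20*(j(-2, 5) - 38)*(-5) = -20*(5 - 38)*(-5) = -(-660)*(-5) = -20*165 = -3300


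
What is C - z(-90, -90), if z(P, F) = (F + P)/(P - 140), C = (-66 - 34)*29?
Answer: -66718/23 ≈ -2900.8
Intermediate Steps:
C = -2900 (C = -100*29 = -2900)
z(P, F) = (F + P)/(-140 + P)
C - z(-90, -90) = -2900 - (-90 - 90)/(-140 - 90) = -2900 - (-180)/(-230) = -2900 - (-1)*(-180)/230 = -2900 - 1*18/23 = -2900 - 18/23 = -66718/23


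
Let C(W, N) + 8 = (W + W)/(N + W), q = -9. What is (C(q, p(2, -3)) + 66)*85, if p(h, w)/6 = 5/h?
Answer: 4675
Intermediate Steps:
p(h, w) = 30/h (p(h, w) = 6*(5/h) = 30/h)
C(W, N) = -8 + 2*W/(N + W) (C(W, N) = -8 + (W + W)/(N + W) = -8 + (2*W)/(N + W) = -8 + 2*W/(N + W))
(C(q, p(2, -3)) + 66)*85 = (2*(-120/2 - 3*(-9))/(30/2 - 9) + 66)*85 = (2*(-120/2 + 27)/(30*(½) - 9) + 66)*85 = (2*(-4*15 + 27)/(15 - 9) + 66)*85 = (2*(-60 + 27)/6 + 66)*85 = (2*(⅙)*(-33) + 66)*85 = (-11 + 66)*85 = 55*85 = 4675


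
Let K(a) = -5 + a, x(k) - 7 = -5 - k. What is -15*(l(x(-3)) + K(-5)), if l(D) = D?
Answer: 75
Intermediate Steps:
x(k) = 2 - k (x(k) = 7 + (-5 - k) = 2 - k)
-15*(l(x(-3)) + K(-5)) = -15*((2 - 1*(-3)) + (-5 - 5)) = -15*((2 + 3) - 10) = -15*(5 - 10) = -15*(-5) = 75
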